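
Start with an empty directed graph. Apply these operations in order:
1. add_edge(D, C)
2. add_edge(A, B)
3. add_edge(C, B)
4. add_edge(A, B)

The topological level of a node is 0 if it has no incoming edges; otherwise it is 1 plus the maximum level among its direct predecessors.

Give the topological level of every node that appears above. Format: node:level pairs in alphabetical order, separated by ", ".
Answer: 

Answer: A:0, B:2, C:1, D:0

Derivation:
Op 1: add_edge(D, C). Edges now: 1
Op 2: add_edge(A, B). Edges now: 2
Op 3: add_edge(C, B). Edges now: 3
Op 4: add_edge(A, B) (duplicate, no change). Edges now: 3
Compute levels (Kahn BFS):
  sources (in-degree 0): A, D
  process A: level=0
    A->B: in-degree(B)=1, level(B)>=1
  process D: level=0
    D->C: in-degree(C)=0, level(C)=1, enqueue
  process C: level=1
    C->B: in-degree(B)=0, level(B)=2, enqueue
  process B: level=2
All levels: A:0, B:2, C:1, D:0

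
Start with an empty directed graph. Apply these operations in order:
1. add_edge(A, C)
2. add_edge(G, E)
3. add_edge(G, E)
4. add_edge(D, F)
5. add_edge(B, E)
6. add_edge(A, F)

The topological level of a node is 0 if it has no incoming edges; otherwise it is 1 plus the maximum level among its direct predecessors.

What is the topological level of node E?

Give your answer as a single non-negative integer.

Answer: 1

Derivation:
Op 1: add_edge(A, C). Edges now: 1
Op 2: add_edge(G, E). Edges now: 2
Op 3: add_edge(G, E) (duplicate, no change). Edges now: 2
Op 4: add_edge(D, F). Edges now: 3
Op 5: add_edge(B, E). Edges now: 4
Op 6: add_edge(A, F). Edges now: 5
Compute levels (Kahn BFS):
  sources (in-degree 0): A, B, D, G
  process A: level=0
    A->C: in-degree(C)=0, level(C)=1, enqueue
    A->F: in-degree(F)=1, level(F)>=1
  process B: level=0
    B->E: in-degree(E)=1, level(E)>=1
  process D: level=0
    D->F: in-degree(F)=0, level(F)=1, enqueue
  process G: level=0
    G->E: in-degree(E)=0, level(E)=1, enqueue
  process C: level=1
  process F: level=1
  process E: level=1
All levels: A:0, B:0, C:1, D:0, E:1, F:1, G:0
level(E) = 1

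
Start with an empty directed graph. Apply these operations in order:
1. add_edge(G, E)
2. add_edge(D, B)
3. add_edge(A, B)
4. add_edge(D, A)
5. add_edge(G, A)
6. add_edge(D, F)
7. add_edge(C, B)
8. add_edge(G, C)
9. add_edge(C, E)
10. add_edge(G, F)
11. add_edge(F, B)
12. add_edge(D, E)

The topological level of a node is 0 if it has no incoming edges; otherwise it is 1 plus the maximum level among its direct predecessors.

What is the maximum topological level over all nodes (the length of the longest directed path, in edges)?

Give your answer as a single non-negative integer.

Answer: 2

Derivation:
Op 1: add_edge(G, E). Edges now: 1
Op 2: add_edge(D, B). Edges now: 2
Op 3: add_edge(A, B). Edges now: 3
Op 4: add_edge(D, A). Edges now: 4
Op 5: add_edge(G, A). Edges now: 5
Op 6: add_edge(D, F). Edges now: 6
Op 7: add_edge(C, B). Edges now: 7
Op 8: add_edge(G, C). Edges now: 8
Op 9: add_edge(C, E). Edges now: 9
Op 10: add_edge(G, F). Edges now: 10
Op 11: add_edge(F, B). Edges now: 11
Op 12: add_edge(D, E). Edges now: 12
Compute levels (Kahn BFS):
  sources (in-degree 0): D, G
  process D: level=0
    D->A: in-degree(A)=1, level(A)>=1
    D->B: in-degree(B)=3, level(B)>=1
    D->E: in-degree(E)=2, level(E)>=1
    D->F: in-degree(F)=1, level(F)>=1
  process G: level=0
    G->A: in-degree(A)=0, level(A)=1, enqueue
    G->C: in-degree(C)=0, level(C)=1, enqueue
    G->E: in-degree(E)=1, level(E)>=1
    G->F: in-degree(F)=0, level(F)=1, enqueue
  process A: level=1
    A->B: in-degree(B)=2, level(B)>=2
  process C: level=1
    C->B: in-degree(B)=1, level(B)>=2
    C->E: in-degree(E)=0, level(E)=2, enqueue
  process F: level=1
    F->B: in-degree(B)=0, level(B)=2, enqueue
  process E: level=2
  process B: level=2
All levels: A:1, B:2, C:1, D:0, E:2, F:1, G:0
max level = 2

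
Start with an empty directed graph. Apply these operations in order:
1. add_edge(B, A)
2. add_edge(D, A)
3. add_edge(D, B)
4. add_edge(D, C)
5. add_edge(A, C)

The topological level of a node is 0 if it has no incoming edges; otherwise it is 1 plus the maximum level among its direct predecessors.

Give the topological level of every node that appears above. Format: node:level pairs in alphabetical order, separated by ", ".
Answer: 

Op 1: add_edge(B, A). Edges now: 1
Op 2: add_edge(D, A). Edges now: 2
Op 3: add_edge(D, B). Edges now: 3
Op 4: add_edge(D, C). Edges now: 4
Op 5: add_edge(A, C). Edges now: 5
Compute levels (Kahn BFS):
  sources (in-degree 0): D
  process D: level=0
    D->A: in-degree(A)=1, level(A)>=1
    D->B: in-degree(B)=0, level(B)=1, enqueue
    D->C: in-degree(C)=1, level(C)>=1
  process B: level=1
    B->A: in-degree(A)=0, level(A)=2, enqueue
  process A: level=2
    A->C: in-degree(C)=0, level(C)=3, enqueue
  process C: level=3
All levels: A:2, B:1, C:3, D:0

Answer: A:2, B:1, C:3, D:0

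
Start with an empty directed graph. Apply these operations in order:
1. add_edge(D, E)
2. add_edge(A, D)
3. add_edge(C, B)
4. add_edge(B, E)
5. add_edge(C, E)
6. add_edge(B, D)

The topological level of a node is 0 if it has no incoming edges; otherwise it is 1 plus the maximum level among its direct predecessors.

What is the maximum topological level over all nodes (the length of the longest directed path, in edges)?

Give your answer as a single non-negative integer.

Op 1: add_edge(D, E). Edges now: 1
Op 2: add_edge(A, D). Edges now: 2
Op 3: add_edge(C, B). Edges now: 3
Op 4: add_edge(B, E). Edges now: 4
Op 5: add_edge(C, E). Edges now: 5
Op 6: add_edge(B, D). Edges now: 6
Compute levels (Kahn BFS):
  sources (in-degree 0): A, C
  process A: level=0
    A->D: in-degree(D)=1, level(D)>=1
  process C: level=0
    C->B: in-degree(B)=0, level(B)=1, enqueue
    C->E: in-degree(E)=2, level(E)>=1
  process B: level=1
    B->D: in-degree(D)=0, level(D)=2, enqueue
    B->E: in-degree(E)=1, level(E)>=2
  process D: level=2
    D->E: in-degree(E)=0, level(E)=3, enqueue
  process E: level=3
All levels: A:0, B:1, C:0, D:2, E:3
max level = 3

Answer: 3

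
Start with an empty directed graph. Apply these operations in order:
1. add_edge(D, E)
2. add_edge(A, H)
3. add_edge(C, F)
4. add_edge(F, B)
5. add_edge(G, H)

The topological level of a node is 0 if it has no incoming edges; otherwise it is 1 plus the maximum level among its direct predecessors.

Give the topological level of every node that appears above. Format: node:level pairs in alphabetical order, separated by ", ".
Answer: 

Op 1: add_edge(D, E). Edges now: 1
Op 2: add_edge(A, H). Edges now: 2
Op 3: add_edge(C, F). Edges now: 3
Op 4: add_edge(F, B). Edges now: 4
Op 5: add_edge(G, H). Edges now: 5
Compute levels (Kahn BFS):
  sources (in-degree 0): A, C, D, G
  process A: level=0
    A->H: in-degree(H)=1, level(H)>=1
  process C: level=0
    C->F: in-degree(F)=0, level(F)=1, enqueue
  process D: level=0
    D->E: in-degree(E)=0, level(E)=1, enqueue
  process G: level=0
    G->H: in-degree(H)=0, level(H)=1, enqueue
  process F: level=1
    F->B: in-degree(B)=0, level(B)=2, enqueue
  process E: level=1
  process H: level=1
  process B: level=2
All levels: A:0, B:2, C:0, D:0, E:1, F:1, G:0, H:1

Answer: A:0, B:2, C:0, D:0, E:1, F:1, G:0, H:1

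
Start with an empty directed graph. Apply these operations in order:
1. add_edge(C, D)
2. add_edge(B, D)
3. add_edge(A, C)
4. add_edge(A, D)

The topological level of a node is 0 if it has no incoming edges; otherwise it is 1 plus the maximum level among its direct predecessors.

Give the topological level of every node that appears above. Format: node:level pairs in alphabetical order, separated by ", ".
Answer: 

Op 1: add_edge(C, D). Edges now: 1
Op 2: add_edge(B, D). Edges now: 2
Op 3: add_edge(A, C). Edges now: 3
Op 4: add_edge(A, D). Edges now: 4
Compute levels (Kahn BFS):
  sources (in-degree 0): A, B
  process A: level=0
    A->C: in-degree(C)=0, level(C)=1, enqueue
    A->D: in-degree(D)=2, level(D)>=1
  process B: level=0
    B->D: in-degree(D)=1, level(D)>=1
  process C: level=1
    C->D: in-degree(D)=0, level(D)=2, enqueue
  process D: level=2
All levels: A:0, B:0, C:1, D:2

Answer: A:0, B:0, C:1, D:2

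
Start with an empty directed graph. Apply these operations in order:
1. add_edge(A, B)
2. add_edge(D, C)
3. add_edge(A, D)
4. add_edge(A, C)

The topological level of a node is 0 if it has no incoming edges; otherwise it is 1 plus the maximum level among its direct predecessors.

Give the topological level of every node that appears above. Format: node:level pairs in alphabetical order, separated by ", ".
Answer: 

Op 1: add_edge(A, B). Edges now: 1
Op 2: add_edge(D, C). Edges now: 2
Op 3: add_edge(A, D). Edges now: 3
Op 4: add_edge(A, C). Edges now: 4
Compute levels (Kahn BFS):
  sources (in-degree 0): A
  process A: level=0
    A->B: in-degree(B)=0, level(B)=1, enqueue
    A->C: in-degree(C)=1, level(C)>=1
    A->D: in-degree(D)=0, level(D)=1, enqueue
  process B: level=1
  process D: level=1
    D->C: in-degree(C)=0, level(C)=2, enqueue
  process C: level=2
All levels: A:0, B:1, C:2, D:1

Answer: A:0, B:1, C:2, D:1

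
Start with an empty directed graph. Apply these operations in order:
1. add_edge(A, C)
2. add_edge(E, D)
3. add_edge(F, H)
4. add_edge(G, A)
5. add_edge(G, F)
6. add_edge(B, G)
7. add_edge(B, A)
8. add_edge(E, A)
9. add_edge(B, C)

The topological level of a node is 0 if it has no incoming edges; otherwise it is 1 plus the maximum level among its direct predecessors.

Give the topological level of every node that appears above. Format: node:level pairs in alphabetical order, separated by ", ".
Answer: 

Op 1: add_edge(A, C). Edges now: 1
Op 2: add_edge(E, D). Edges now: 2
Op 3: add_edge(F, H). Edges now: 3
Op 4: add_edge(G, A). Edges now: 4
Op 5: add_edge(G, F). Edges now: 5
Op 6: add_edge(B, G). Edges now: 6
Op 7: add_edge(B, A). Edges now: 7
Op 8: add_edge(E, A). Edges now: 8
Op 9: add_edge(B, C). Edges now: 9
Compute levels (Kahn BFS):
  sources (in-degree 0): B, E
  process B: level=0
    B->A: in-degree(A)=2, level(A)>=1
    B->C: in-degree(C)=1, level(C)>=1
    B->G: in-degree(G)=0, level(G)=1, enqueue
  process E: level=0
    E->A: in-degree(A)=1, level(A)>=1
    E->D: in-degree(D)=0, level(D)=1, enqueue
  process G: level=1
    G->A: in-degree(A)=0, level(A)=2, enqueue
    G->F: in-degree(F)=0, level(F)=2, enqueue
  process D: level=1
  process A: level=2
    A->C: in-degree(C)=0, level(C)=3, enqueue
  process F: level=2
    F->H: in-degree(H)=0, level(H)=3, enqueue
  process C: level=3
  process H: level=3
All levels: A:2, B:0, C:3, D:1, E:0, F:2, G:1, H:3

Answer: A:2, B:0, C:3, D:1, E:0, F:2, G:1, H:3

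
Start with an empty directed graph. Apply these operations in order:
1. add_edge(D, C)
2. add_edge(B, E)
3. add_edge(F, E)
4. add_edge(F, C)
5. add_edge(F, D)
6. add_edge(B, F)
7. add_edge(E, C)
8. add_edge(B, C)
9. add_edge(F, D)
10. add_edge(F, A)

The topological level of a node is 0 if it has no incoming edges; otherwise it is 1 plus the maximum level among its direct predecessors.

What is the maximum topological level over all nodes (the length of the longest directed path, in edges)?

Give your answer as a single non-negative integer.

Op 1: add_edge(D, C). Edges now: 1
Op 2: add_edge(B, E). Edges now: 2
Op 3: add_edge(F, E). Edges now: 3
Op 4: add_edge(F, C). Edges now: 4
Op 5: add_edge(F, D). Edges now: 5
Op 6: add_edge(B, F). Edges now: 6
Op 7: add_edge(E, C). Edges now: 7
Op 8: add_edge(B, C). Edges now: 8
Op 9: add_edge(F, D) (duplicate, no change). Edges now: 8
Op 10: add_edge(F, A). Edges now: 9
Compute levels (Kahn BFS):
  sources (in-degree 0): B
  process B: level=0
    B->C: in-degree(C)=3, level(C)>=1
    B->E: in-degree(E)=1, level(E)>=1
    B->F: in-degree(F)=0, level(F)=1, enqueue
  process F: level=1
    F->A: in-degree(A)=0, level(A)=2, enqueue
    F->C: in-degree(C)=2, level(C)>=2
    F->D: in-degree(D)=0, level(D)=2, enqueue
    F->E: in-degree(E)=0, level(E)=2, enqueue
  process A: level=2
  process D: level=2
    D->C: in-degree(C)=1, level(C)>=3
  process E: level=2
    E->C: in-degree(C)=0, level(C)=3, enqueue
  process C: level=3
All levels: A:2, B:0, C:3, D:2, E:2, F:1
max level = 3

Answer: 3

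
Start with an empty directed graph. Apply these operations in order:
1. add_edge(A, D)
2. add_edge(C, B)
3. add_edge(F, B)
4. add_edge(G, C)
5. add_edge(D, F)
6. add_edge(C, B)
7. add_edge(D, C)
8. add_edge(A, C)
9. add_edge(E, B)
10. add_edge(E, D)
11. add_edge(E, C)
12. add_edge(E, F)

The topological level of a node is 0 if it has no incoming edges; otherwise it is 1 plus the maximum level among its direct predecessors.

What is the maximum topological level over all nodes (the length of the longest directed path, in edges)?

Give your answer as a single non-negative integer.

Op 1: add_edge(A, D). Edges now: 1
Op 2: add_edge(C, B). Edges now: 2
Op 3: add_edge(F, B). Edges now: 3
Op 4: add_edge(G, C). Edges now: 4
Op 5: add_edge(D, F). Edges now: 5
Op 6: add_edge(C, B) (duplicate, no change). Edges now: 5
Op 7: add_edge(D, C). Edges now: 6
Op 8: add_edge(A, C). Edges now: 7
Op 9: add_edge(E, B). Edges now: 8
Op 10: add_edge(E, D). Edges now: 9
Op 11: add_edge(E, C). Edges now: 10
Op 12: add_edge(E, F). Edges now: 11
Compute levels (Kahn BFS):
  sources (in-degree 0): A, E, G
  process A: level=0
    A->C: in-degree(C)=3, level(C)>=1
    A->D: in-degree(D)=1, level(D)>=1
  process E: level=0
    E->B: in-degree(B)=2, level(B)>=1
    E->C: in-degree(C)=2, level(C)>=1
    E->D: in-degree(D)=0, level(D)=1, enqueue
    E->F: in-degree(F)=1, level(F)>=1
  process G: level=0
    G->C: in-degree(C)=1, level(C)>=1
  process D: level=1
    D->C: in-degree(C)=0, level(C)=2, enqueue
    D->F: in-degree(F)=0, level(F)=2, enqueue
  process C: level=2
    C->B: in-degree(B)=1, level(B)>=3
  process F: level=2
    F->B: in-degree(B)=0, level(B)=3, enqueue
  process B: level=3
All levels: A:0, B:3, C:2, D:1, E:0, F:2, G:0
max level = 3

Answer: 3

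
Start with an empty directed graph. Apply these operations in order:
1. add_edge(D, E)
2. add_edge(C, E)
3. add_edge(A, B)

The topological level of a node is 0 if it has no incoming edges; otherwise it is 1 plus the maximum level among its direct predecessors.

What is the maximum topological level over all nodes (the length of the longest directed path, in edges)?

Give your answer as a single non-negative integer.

Answer: 1

Derivation:
Op 1: add_edge(D, E). Edges now: 1
Op 2: add_edge(C, E). Edges now: 2
Op 3: add_edge(A, B). Edges now: 3
Compute levels (Kahn BFS):
  sources (in-degree 0): A, C, D
  process A: level=0
    A->B: in-degree(B)=0, level(B)=1, enqueue
  process C: level=0
    C->E: in-degree(E)=1, level(E)>=1
  process D: level=0
    D->E: in-degree(E)=0, level(E)=1, enqueue
  process B: level=1
  process E: level=1
All levels: A:0, B:1, C:0, D:0, E:1
max level = 1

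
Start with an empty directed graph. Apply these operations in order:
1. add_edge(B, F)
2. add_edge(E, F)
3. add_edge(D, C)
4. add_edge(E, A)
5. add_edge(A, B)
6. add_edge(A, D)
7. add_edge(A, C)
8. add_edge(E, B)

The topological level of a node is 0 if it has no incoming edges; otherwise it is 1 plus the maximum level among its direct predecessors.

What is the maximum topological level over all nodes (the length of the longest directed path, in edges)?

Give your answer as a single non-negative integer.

Answer: 3

Derivation:
Op 1: add_edge(B, F). Edges now: 1
Op 2: add_edge(E, F). Edges now: 2
Op 3: add_edge(D, C). Edges now: 3
Op 4: add_edge(E, A). Edges now: 4
Op 5: add_edge(A, B). Edges now: 5
Op 6: add_edge(A, D). Edges now: 6
Op 7: add_edge(A, C). Edges now: 7
Op 8: add_edge(E, B). Edges now: 8
Compute levels (Kahn BFS):
  sources (in-degree 0): E
  process E: level=0
    E->A: in-degree(A)=0, level(A)=1, enqueue
    E->B: in-degree(B)=1, level(B)>=1
    E->F: in-degree(F)=1, level(F)>=1
  process A: level=1
    A->B: in-degree(B)=0, level(B)=2, enqueue
    A->C: in-degree(C)=1, level(C)>=2
    A->D: in-degree(D)=0, level(D)=2, enqueue
  process B: level=2
    B->F: in-degree(F)=0, level(F)=3, enqueue
  process D: level=2
    D->C: in-degree(C)=0, level(C)=3, enqueue
  process F: level=3
  process C: level=3
All levels: A:1, B:2, C:3, D:2, E:0, F:3
max level = 3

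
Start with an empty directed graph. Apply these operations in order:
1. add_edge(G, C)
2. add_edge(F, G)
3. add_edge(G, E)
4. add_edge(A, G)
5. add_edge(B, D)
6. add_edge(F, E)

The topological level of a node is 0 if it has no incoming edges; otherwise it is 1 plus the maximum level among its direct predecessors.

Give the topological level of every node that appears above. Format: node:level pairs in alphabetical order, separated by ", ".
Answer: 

Op 1: add_edge(G, C). Edges now: 1
Op 2: add_edge(F, G). Edges now: 2
Op 3: add_edge(G, E). Edges now: 3
Op 4: add_edge(A, G). Edges now: 4
Op 5: add_edge(B, D). Edges now: 5
Op 6: add_edge(F, E). Edges now: 6
Compute levels (Kahn BFS):
  sources (in-degree 0): A, B, F
  process A: level=0
    A->G: in-degree(G)=1, level(G)>=1
  process B: level=0
    B->D: in-degree(D)=0, level(D)=1, enqueue
  process F: level=0
    F->E: in-degree(E)=1, level(E)>=1
    F->G: in-degree(G)=0, level(G)=1, enqueue
  process D: level=1
  process G: level=1
    G->C: in-degree(C)=0, level(C)=2, enqueue
    G->E: in-degree(E)=0, level(E)=2, enqueue
  process C: level=2
  process E: level=2
All levels: A:0, B:0, C:2, D:1, E:2, F:0, G:1

Answer: A:0, B:0, C:2, D:1, E:2, F:0, G:1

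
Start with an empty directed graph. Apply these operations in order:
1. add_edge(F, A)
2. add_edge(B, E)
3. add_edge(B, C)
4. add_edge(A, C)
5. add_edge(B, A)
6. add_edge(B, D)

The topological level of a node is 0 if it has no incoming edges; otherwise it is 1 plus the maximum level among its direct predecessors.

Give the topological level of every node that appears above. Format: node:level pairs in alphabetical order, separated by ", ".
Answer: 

Op 1: add_edge(F, A). Edges now: 1
Op 2: add_edge(B, E). Edges now: 2
Op 3: add_edge(B, C). Edges now: 3
Op 4: add_edge(A, C). Edges now: 4
Op 5: add_edge(B, A). Edges now: 5
Op 6: add_edge(B, D). Edges now: 6
Compute levels (Kahn BFS):
  sources (in-degree 0): B, F
  process B: level=0
    B->A: in-degree(A)=1, level(A)>=1
    B->C: in-degree(C)=1, level(C)>=1
    B->D: in-degree(D)=0, level(D)=1, enqueue
    B->E: in-degree(E)=0, level(E)=1, enqueue
  process F: level=0
    F->A: in-degree(A)=0, level(A)=1, enqueue
  process D: level=1
  process E: level=1
  process A: level=1
    A->C: in-degree(C)=0, level(C)=2, enqueue
  process C: level=2
All levels: A:1, B:0, C:2, D:1, E:1, F:0

Answer: A:1, B:0, C:2, D:1, E:1, F:0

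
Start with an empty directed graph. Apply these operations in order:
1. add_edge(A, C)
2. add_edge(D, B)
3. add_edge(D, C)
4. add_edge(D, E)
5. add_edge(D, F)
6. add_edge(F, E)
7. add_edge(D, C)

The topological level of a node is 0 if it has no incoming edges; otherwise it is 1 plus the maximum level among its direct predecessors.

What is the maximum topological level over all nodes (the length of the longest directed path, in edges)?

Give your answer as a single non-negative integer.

Answer: 2

Derivation:
Op 1: add_edge(A, C). Edges now: 1
Op 2: add_edge(D, B). Edges now: 2
Op 3: add_edge(D, C). Edges now: 3
Op 4: add_edge(D, E). Edges now: 4
Op 5: add_edge(D, F). Edges now: 5
Op 6: add_edge(F, E). Edges now: 6
Op 7: add_edge(D, C) (duplicate, no change). Edges now: 6
Compute levels (Kahn BFS):
  sources (in-degree 0): A, D
  process A: level=0
    A->C: in-degree(C)=1, level(C)>=1
  process D: level=0
    D->B: in-degree(B)=0, level(B)=1, enqueue
    D->C: in-degree(C)=0, level(C)=1, enqueue
    D->E: in-degree(E)=1, level(E)>=1
    D->F: in-degree(F)=0, level(F)=1, enqueue
  process B: level=1
  process C: level=1
  process F: level=1
    F->E: in-degree(E)=0, level(E)=2, enqueue
  process E: level=2
All levels: A:0, B:1, C:1, D:0, E:2, F:1
max level = 2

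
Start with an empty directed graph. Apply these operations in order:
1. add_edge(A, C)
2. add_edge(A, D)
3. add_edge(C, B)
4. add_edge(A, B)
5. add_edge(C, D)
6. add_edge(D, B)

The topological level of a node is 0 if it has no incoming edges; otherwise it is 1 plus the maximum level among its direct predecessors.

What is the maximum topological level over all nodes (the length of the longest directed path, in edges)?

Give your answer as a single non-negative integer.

Answer: 3

Derivation:
Op 1: add_edge(A, C). Edges now: 1
Op 2: add_edge(A, D). Edges now: 2
Op 3: add_edge(C, B). Edges now: 3
Op 4: add_edge(A, B). Edges now: 4
Op 5: add_edge(C, D). Edges now: 5
Op 6: add_edge(D, B). Edges now: 6
Compute levels (Kahn BFS):
  sources (in-degree 0): A
  process A: level=0
    A->B: in-degree(B)=2, level(B)>=1
    A->C: in-degree(C)=0, level(C)=1, enqueue
    A->D: in-degree(D)=1, level(D)>=1
  process C: level=1
    C->B: in-degree(B)=1, level(B)>=2
    C->D: in-degree(D)=0, level(D)=2, enqueue
  process D: level=2
    D->B: in-degree(B)=0, level(B)=3, enqueue
  process B: level=3
All levels: A:0, B:3, C:1, D:2
max level = 3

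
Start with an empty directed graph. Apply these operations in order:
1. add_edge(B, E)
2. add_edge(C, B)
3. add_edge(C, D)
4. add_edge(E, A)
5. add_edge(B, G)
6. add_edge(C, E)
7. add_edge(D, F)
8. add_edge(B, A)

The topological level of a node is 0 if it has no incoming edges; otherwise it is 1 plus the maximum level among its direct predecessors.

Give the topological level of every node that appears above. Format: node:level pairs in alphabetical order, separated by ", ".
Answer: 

Op 1: add_edge(B, E). Edges now: 1
Op 2: add_edge(C, B). Edges now: 2
Op 3: add_edge(C, D). Edges now: 3
Op 4: add_edge(E, A). Edges now: 4
Op 5: add_edge(B, G). Edges now: 5
Op 6: add_edge(C, E). Edges now: 6
Op 7: add_edge(D, F). Edges now: 7
Op 8: add_edge(B, A). Edges now: 8
Compute levels (Kahn BFS):
  sources (in-degree 0): C
  process C: level=0
    C->B: in-degree(B)=0, level(B)=1, enqueue
    C->D: in-degree(D)=0, level(D)=1, enqueue
    C->E: in-degree(E)=1, level(E)>=1
  process B: level=1
    B->A: in-degree(A)=1, level(A)>=2
    B->E: in-degree(E)=0, level(E)=2, enqueue
    B->G: in-degree(G)=0, level(G)=2, enqueue
  process D: level=1
    D->F: in-degree(F)=0, level(F)=2, enqueue
  process E: level=2
    E->A: in-degree(A)=0, level(A)=3, enqueue
  process G: level=2
  process F: level=2
  process A: level=3
All levels: A:3, B:1, C:0, D:1, E:2, F:2, G:2

Answer: A:3, B:1, C:0, D:1, E:2, F:2, G:2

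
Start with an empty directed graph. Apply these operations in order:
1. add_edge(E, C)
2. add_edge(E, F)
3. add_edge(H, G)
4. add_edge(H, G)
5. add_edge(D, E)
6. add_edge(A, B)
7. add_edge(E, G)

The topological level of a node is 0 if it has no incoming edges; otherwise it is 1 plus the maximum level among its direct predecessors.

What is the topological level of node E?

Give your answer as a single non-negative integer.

Op 1: add_edge(E, C). Edges now: 1
Op 2: add_edge(E, F). Edges now: 2
Op 3: add_edge(H, G). Edges now: 3
Op 4: add_edge(H, G) (duplicate, no change). Edges now: 3
Op 5: add_edge(D, E). Edges now: 4
Op 6: add_edge(A, B). Edges now: 5
Op 7: add_edge(E, G). Edges now: 6
Compute levels (Kahn BFS):
  sources (in-degree 0): A, D, H
  process A: level=0
    A->B: in-degree(B)=0, level(B)=1, enqueue
  process D: level=0
    D->E: in-degree(E)=0, level(E)=1, enqueue
  process H: level=0
    H->G: in-degree(G)=1, level(G)>=1
  process B: level=1
  process E: level=1
    E->C: in-degree(C)=0, level(C)=2, enqueue
    E->F: in-degree(F)=0, level(F)=2, enqueue
    E->G: in-degree(G)=0, level(G)=2, enqueue
  process C: level=2
  process F: level=2
  process G: level=2
All levels: A:0, B:1, C:2, D:0, E:1, F:2, G:2, H:0
level(E) = 1

Answer: 1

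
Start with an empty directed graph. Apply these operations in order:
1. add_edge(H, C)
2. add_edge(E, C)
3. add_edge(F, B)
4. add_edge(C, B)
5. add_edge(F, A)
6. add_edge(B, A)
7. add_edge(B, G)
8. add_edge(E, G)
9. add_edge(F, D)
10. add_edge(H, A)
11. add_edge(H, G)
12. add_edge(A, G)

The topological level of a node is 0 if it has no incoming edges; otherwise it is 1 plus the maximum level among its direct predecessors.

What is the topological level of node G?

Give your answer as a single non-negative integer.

Answer: 4

Derivation:
Op 1: add_edge(H, C). Edges now: 1
Op 2: add_edge(E, C). Edges now: 2
Op 3: add_edge(F, B). Edges now: 3
Op 4: add_edge(C, B). Edges now: 4
Op 5: add_edge(F, A). Edges now: 5
Op 6: add_edge(B, A). Edges now: 6
Op 7: add_edge(B, G). Edges now: 7
Op 8: add_edge(E, G). Edges now: 8
Op 9: add_edge(F, D). Edges now: 9
Op 10: add_edge(H, A). Edges now: 10
Op 11: add_edge(H, G). Edges now: 11
Op 12: add_edge(A, G). Edges now: 12
Compute levels (Kahn BFS):
  sources (in-degree 0): E, F, H
  process E: level=0
    E->C: in-degree(C)=1, level(C)>=1
    E->G: in-degree(G)=3, level(G)>=1
  process F: level=0
    F->A: in-degree(A)=2, level(A)>=1
    F->B: in-degree(B)=1, level(B)>=1
    F->D: in-degree(D)=0, level(D)=1, enqueue
  process H: level=0
    H->A: in-degree(A)=1, level(A)>=1
    H->C: in-degree(C)=0, level(C)=1, enqueue
    H->G: in-degree(G)=2, level(G)>=1
  process D: level=1
  process C: level=1
    C->B: in-degree(B)=0, level(B)=2, enqueue
  process B: level=2
    B->A: in-degree(A)=0, level(A)=3, enqueue
    B->G: in-degree(G)=1, level(G)>=3
  process A: level=3
    A->G: in-degree(G)=0, level(G)=4, enqueue
  process G: level=4
All levels: A:3, B:2, C:1, D:1, E:0, F:0, G:4, H:0
level(G) = 4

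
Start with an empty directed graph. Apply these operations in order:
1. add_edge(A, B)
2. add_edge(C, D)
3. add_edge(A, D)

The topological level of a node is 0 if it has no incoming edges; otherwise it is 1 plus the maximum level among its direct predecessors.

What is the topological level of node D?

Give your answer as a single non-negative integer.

Answer: 1

Derivation:
Op 1: add_edge(A, B). Edges now: 1
Op 2: add_edge(C, D). Edges now: 2
Op 3: add_edge(A, D). Edges now: 3
Compute levels (Kahn BFS):
  sources (in-degree 0): A, C
  process A: level=0
    A->B: in-degree(B)=0, level(B)=1, enqueue
    A->D: in-degree(D)=1, level(D)>=1
  process C: level=0
    C->D: in-degree(D)=0, level(D)=1, enqueue
  process B: level=1
  process D: level=1
All levels: A:0, B:1, C:0, D:1
level(D) = 1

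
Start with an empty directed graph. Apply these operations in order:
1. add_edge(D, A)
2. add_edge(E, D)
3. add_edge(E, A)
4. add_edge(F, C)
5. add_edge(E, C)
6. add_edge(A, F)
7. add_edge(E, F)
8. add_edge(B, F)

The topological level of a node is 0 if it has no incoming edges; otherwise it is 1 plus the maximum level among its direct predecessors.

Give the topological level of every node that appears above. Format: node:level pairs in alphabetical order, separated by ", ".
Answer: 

Op 1: add_edge(D, A). Edges now: 1
Op 2: add_edge(E, D). Edges now: 2
Op 3: add_edge(E, A). Edges now: 3
Op 4: add_edge(F, C). Edges now: 4
Op 5: add_edge(E, C). Edges now: 5
Op 6: add_edge(A, F). Edges now: 6
Op 7: add_edge(E, F). Edges now: 7
Op 8: add_edge(B, F). Edges now: 8
Compute levels (Kahn BFS):
  sources (in-degree 0): B, E
  process B: level=0
    B->F: in-degree(F)=2, level(F)>=1
  process E: level=0
    E->A: in-degree(A)=1, level(A)>=1
    E->C: in-degree(C)=1, level(C)>=1
    E->D: in-degree(D)=0, level(D)=1, enqueue
    E->F: in-degree(F)=1, level(F)>=1
  process D: level=1
    D->A: in-degree(A)=0, level(A)=2, enqueue
  process A: level=2
    A->F: in-degree(F)=0, level(F)=3, enqueue
  process F: level=3
    F->C: in-degree(C)=0, level(C)=4, enqueue
  process C: level=4
All levels: A:2, B:0, C:4, D:1, E:0, F:3

Answer: A:2, B:0, C:4, D:1, E:0, F:3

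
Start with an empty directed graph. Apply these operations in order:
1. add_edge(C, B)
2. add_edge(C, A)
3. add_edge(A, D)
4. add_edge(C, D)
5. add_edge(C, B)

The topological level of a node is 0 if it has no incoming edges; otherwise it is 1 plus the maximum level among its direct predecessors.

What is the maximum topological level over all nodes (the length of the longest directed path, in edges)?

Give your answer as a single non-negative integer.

Answer: 2

Derivation:
Op 1: add_edge(C, B). Edges now: 1
Op 2: add_edge(C, A). Edges now: 2
Op 3: add_edge(A, D). Edges now: 3
Op 4: add_edge(C, D). Edges now: 4
Op 5: add_edge(C, B) (duplicate, no change). Edges now: 4
Compute levels (Kahn BFS):
  sources (in-degree 0): C
  process C: level=0
    C->A: in-degree(A)=0, level(A)=1, enqueue
    C->B: in-degree(B)=0, level(B)=1, enqueue
    C->D: in-degree(D)=1, level(D)>=1
  process A: level=1
    A->D: in-degree(D)=0, level(D)=2, enqueue
  process B: level=1
  process D: level=2
All levels: A:1, B:1, C:0, D:2
max level = 2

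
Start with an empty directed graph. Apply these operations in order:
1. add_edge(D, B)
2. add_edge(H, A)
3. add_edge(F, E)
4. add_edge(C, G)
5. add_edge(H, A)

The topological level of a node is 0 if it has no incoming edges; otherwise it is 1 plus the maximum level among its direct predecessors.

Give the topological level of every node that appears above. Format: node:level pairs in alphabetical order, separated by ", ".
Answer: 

Op 1: add_edge(D, B). Edges now: 1
Op 2: add_edge(H, A). Edges now: 2
Op 3: add_edge(F, E). Edges now: 3
Op 4: add_edge(C, G). Edges now: 4
Op 5: add_edge(H, A) (duplicate, no change). Edges now: 4
Compute levels (Kahn BFS):
  sources (in-degree 0): C, D, F, H
  process C: level=0
    C->G: in-degree(G)=0, level(G)=1, enqueue
  process D: level=0
    D->B: in-degree(B)=0, level(B)=1, enqueue
  process F: level=0
    F->E: in-degree(E)=0, level(E)=1, enqueue
  process H: level=0
    H->A: in-degree(A)=0, level(A)=1, enqueue
  process G: level=1
  process B: level=1
  process E: level=1
  process A: level=1
All levels: A:1, B:1, C:0, D:0, E:1, F:0, G:1, H:0

Answer: A:1, B:1, C:0, D:0, E:1, F:0, G:1, H:0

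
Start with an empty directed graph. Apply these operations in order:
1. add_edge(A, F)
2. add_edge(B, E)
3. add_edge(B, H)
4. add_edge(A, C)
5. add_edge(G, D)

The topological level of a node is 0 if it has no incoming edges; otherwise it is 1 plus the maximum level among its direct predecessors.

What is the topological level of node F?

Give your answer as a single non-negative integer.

Op 1: add_edge(A, F). Edges now: 1
Op 2: add_edge(B, E). Edges now: 2
Op 3: add_edge(B, H). Edges now: 3
Op 4: add_edge(A, C). Edges now: 4
Op 5: add_edge(G, D). Edges now: 5
Compute levels (Kahn BFS):
  sources (in-degree 0): A, B, G
  process A: level=0
    A->C: in-degree(C)=0, level(C)=1, enqueue
    A->F: in-degree(F)=0, level(F)=1, enqueue
  process B: level=0
    B->E: in-degree(E)=0, level(E)=1, enqueue
    B->H: in-degree(H)=0, level(H)=1, enqueue
  process G: level=0
    G->D: in-degree(D)=0, level(D)=1, enqueue
  process C: level=1
  process F: level=1
  process E: level=1
  process H: level=1
  process D: level=1
All levels: A:0, B:0, C:1, D:1, E:1, F:1, G:0, H:1
level(F) = 1

Answer: 1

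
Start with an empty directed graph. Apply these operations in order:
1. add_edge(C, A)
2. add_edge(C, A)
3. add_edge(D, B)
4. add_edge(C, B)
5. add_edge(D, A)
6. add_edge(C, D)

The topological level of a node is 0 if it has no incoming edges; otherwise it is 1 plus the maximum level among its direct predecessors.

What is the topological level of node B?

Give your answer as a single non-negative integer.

Answer: 2

Derivation:
Op 1: add_edge(C, A). Edges now: 1
Op 2: add_edge(C, A) (duplicate, no change). Edges now: 1
Op 3: add_edge(D, B). Edges now: 2
Op 4: add_edge(C, B). Edges now: 3
Op 5: add_edge(D, A). Edges now: 4
Op 6: add_edge(C, D). Edges now: 5
Compute levels (Kahn BFS):
  sources (in-degree 0): C
  process C: level=0
    C->A: in-degree(A)=1, level(A)>=1
    C->B: in-degree(B)=1, level(B)>=1
    C->D: in-degree(D)=0, level(D)=1, enqueue
  process D: level=1
    D->A: in-degree(A)=0, level(A)=2, enqueue
    D->B: in-degree(B)=0, level(B)=2, enqueue
  process A: level=2
  process B: level=2
All levels: A:2, B:2, C:0, D:1
level(B) = 2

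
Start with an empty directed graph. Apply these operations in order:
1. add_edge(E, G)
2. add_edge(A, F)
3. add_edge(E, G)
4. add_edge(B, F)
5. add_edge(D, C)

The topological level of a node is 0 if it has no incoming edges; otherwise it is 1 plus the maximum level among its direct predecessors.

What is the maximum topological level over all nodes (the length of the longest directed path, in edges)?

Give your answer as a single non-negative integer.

Op 1: add_edge(E, G). Edges now: 1
Op 2: add_edge(A, F). Edges now: 2
Op 3: add_edge(E, G) (duplicate, no change). Edges now: 2
Op 4: add_edge(B, F). Edges now: 3
Op 5: add_edge(D, C). Edges now: 4
Compute levels (Kahn BFS):
  sources (in-degree 0): A, B, D, E
  process A: level=0
    A->F: in-degree(F)=1, level(F)>=1
  process B: level=0
    B->F: in-degree(F)=0, level(F)=1, enqueue
  process D: level=0
    D->C: in-degree(C)=0, level(C)=1, enqueue
  process E: level=0
    E->G: in-degree(G)=0, level(G)=1, enqueue
  process F: level=1
  process C: level=1
  process G: level=1
All levels: A:0, B:0, C:1, D:0, E:0, F:1, G:1
max level = 1

Answer: 1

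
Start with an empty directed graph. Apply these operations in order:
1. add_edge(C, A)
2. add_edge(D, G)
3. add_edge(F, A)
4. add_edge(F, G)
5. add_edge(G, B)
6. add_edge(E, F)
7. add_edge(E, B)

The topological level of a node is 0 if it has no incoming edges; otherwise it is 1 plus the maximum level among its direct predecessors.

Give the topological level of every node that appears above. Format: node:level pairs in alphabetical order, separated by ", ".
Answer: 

Op 1: add_edge(C, A). Edges now: 1
Op 2: add_edge(D, G). Edges now: 2
Op 3: add_edge(F, A). Edges now: 3
Op 4: add_edge(F, G). Edges now: 4
Op 5: add_edge(G, B). Edges now: 5
Op 6: add_edge(E, F). Edges now: 6
Op 7: add_edge(E, B). Edges now: 7
Compute levels (Kahn BFS):
  sources (in-degree 0): C, D, E
  process C: level=0
    C->A: in-degree(A)=1, level(A)>=1
  process D: level=0
    D->G: in-degree(G)=1, level(G)>=1
  process E: level=0
    E->B: in-degree(B)=1, level(B)>=1
    E->F: in-degree(F)=0, level(F)=1, enqueue
  process F: level=1
    F->A: in-degree(A)=0, level(A)=2, enqueue
    F->G: in-degree(G)=0, level(G)=2, enqueue
  process A: level=2
  process G: level=2
    G->B: in-degree(B)=0, level(B)=3, enqueue
  process B: level=3
All levels: A:2, B:3, C:0, D:0, E:0, F:1, G:2

Answer: A:2, B:3, C:0, D:0, E:0, F:1, G:2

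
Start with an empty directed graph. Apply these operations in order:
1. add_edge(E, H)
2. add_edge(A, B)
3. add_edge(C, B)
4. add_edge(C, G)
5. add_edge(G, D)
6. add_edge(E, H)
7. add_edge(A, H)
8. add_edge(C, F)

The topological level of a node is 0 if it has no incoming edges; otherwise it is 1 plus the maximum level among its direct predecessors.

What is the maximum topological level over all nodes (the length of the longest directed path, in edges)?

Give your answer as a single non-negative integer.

Op 1: add_edge(E, H). Edges now: 1
Op 2: add_edge(A, B). Edges now: 2
Op 3: add_edge(C, B). Edges now: 3
Op 4: add_edge(C, G). Edges now: 4
Op 5: add_edge(G, D). Edges now: 5
Op 6: add_edge(E, H) (duplicate, no change). Edges now: 5
Op 7: add_edge(A, H). Edges now: 6
Op 8: add_edge(C, F). Edges now: 7
Compute levels (Kahn BFS):
  sources (in-degree 0): A, C, E
  process A: level=0
    A->B: in-degree(B)=1, level(B)>=1
    A->H: in-degree(H)=1, level(H)>=1
  process C: level=0
    C->B: in-degree(B)=0, level(B)=1, enqueue
    C->F: in-degree(F)=0, level(F)=1, enqueue
    C->G: in-degree(G)=0, level(G)=1, enqueue
  process E: level=0
    E->H: in-degree(H)=0, level(H)=1, enqueue
  process B: level=1
  process F: level=1
  process G: level=1
    G->D: in-degree(D)=0, level(D)=2, enqueue
  process H: level=1
  process D: level=2
All levels: A:0, B:1, C:0, D:2, E:0, F:1, G:1, H:1
max level = 2

Answer: 2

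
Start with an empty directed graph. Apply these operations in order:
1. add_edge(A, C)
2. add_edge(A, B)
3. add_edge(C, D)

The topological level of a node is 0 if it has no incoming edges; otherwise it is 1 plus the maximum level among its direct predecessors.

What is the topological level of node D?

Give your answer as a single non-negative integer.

Answer: 2

Derivation:
Op 1: add_edge(A, C). Edges now: 1
Op 2: add_edge(A, B). Edges now: 2
Op 3: add_edge(C, D). Edges now: 3
Compute levels (Kahn BFS):
  sources (in-degree 0): A
  process A: level=0
    A->B: in-degree(B)=0, level(B)=1, enqueue
    A->C: in-degree(C)=0, level(C)=1, enqueue
  process B: level=1
  process C: level=1
    C->D: in-degree(D)=0, level(D)=2, enqueue
  process D: level=2
All levels: A:0, B:1, C:1, D:2
level(D) = 2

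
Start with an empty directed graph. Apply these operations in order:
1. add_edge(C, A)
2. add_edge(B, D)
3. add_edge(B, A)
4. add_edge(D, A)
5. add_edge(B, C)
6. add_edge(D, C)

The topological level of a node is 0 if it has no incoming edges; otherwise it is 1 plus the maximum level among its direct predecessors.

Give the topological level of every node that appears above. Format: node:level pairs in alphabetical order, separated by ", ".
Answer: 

Op 1: add_edge(C, A). Edges now: 1
Op 2: add_edge(B, D). Edges now: 2
Op 3: add_edge(B, A). Edges now: 3
Op 4: add_edge(D, A). Edges now: 4
Op 5: add_edge(B, C). Edges now: 5
Op 6: add_edge(D, C). Edges now: 6
Compute levels (Kahn BFS):
  sources (in-degree 0): B
  process B: level=0
    B->A: in-degree(A)=2, level(A)>=1
    B->C: in-degree(C)=1, level(C)>=1
    B->D: in-degree(D)=0, level(D)=1, enqueue
  process D: level=1
    D->A: in-degree(A)=1, level(A)>=2
    D->C: in-degree(C)=0, level(C)=2, enqueue
  process C: level=2
    C->A: in-degree(A)=0, level(A)=3, enqueue
  process A: level=3
All levels: A:3, B:0, C:2, D:1

Answer: A:3, B:0, C:2, D:1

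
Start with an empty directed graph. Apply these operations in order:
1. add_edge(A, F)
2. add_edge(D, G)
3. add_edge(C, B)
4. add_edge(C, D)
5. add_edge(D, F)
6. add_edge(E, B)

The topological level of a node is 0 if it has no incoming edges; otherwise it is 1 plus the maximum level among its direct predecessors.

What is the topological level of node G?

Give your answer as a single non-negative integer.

Answer: 2

Derivation:
Op 1: add_edge(A, F). Edges now: 1
Op 2: add_edge(D, G). Edges now: 2
Op 3: add_edge(C, B). Edges now: 3
Op 4: add_edge(C, D). Edges now: 4
Op 5: add_edge(D, F). Edges now: 5
Op 6: add_edge(E, B). Edges now: 6
Compute levels (Kahn BFS):
  sources (in-degree 0): A, C, E
  process A: level=0
    A->F: in-degree(F)=1, level(F)>=1
  process C: level=0
    C->B: in-degree(B)=1, level(B)>=1
    C->D: in-degree(D)=0, level(D)=1, enqueue
  process E: level=0
    E->B: in-degree(B)=0, level(B)=1, enqueue
  process D: level=1
    D->F: in-degree(F)=0, level(F)=2, enqueue
    D->G: in-degree(G)=0, level(G)=2, enqueue
  process B: level=1
  process F: level=2
  process G: level=2
All levels: A:0, B:1, C:0, D:1, E:0, F:2, G:2
level(G) = 2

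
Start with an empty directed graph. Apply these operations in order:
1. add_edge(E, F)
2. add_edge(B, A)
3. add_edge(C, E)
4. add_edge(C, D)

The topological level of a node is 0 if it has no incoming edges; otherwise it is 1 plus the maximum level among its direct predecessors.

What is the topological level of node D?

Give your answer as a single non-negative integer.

Answer: 1

Derivation:
Op 1: add_edge(E, F). Edges now: 1
Op 2: add_edge(B, A). Edges now: 2
Op 3: add_edge(C, E). Edges now: 3
Op 4: add_edge(C, D). Edges now: 4
Compute levels (Kahn BFS):
  sources (in-degree 0): B, C
  process B: level=0
    B->A: in-degree(A)=0, level(A)=1, enqueue
  process C: level=0
    C->D: in-degree(D)=0, level(D)=1, enqueue
    C->E: in-degree(E)=0, level(E)=1, enqueue
  process A: level=1
  process D: level=1
  process E: level=1
    E->F: in-degree(F)=0, level(F)=2, enqueue
  process F: level=2
All levels: A:1, B:0, C:0, D:1, E:1, F:2
level(D) = 1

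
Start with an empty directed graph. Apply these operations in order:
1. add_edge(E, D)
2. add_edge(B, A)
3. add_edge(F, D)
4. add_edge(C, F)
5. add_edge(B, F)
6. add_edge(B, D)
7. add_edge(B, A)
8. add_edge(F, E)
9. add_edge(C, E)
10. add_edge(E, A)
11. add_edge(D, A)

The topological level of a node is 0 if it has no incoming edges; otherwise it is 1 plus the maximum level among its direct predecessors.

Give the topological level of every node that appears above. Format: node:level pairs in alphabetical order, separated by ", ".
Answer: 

Op 1: add_edge(E, D). Edges now: 1
Op 2: add_edge(B, A). Edges now: 2
Op 3: add_edge(F, D). Edges now: 3
Op 4: add_edge(C, F). Edges now: 4
Op 5: add_edge(B, F). Edges now: 5
Op 6: add_edge(B, D). Edges now: 6
Op 7: add_edge(B, A) (duplicate, no change). Edges now: 6
Op 8: add_edge(F, E). Edges now: 7
Op 9: add_edge(C, E). Edges now: 8
Op 10: add_edge(E, A). Edges now: 9
Op 11: add_edge(D, A). Edges now: 10
Compute levels (Kahn BFS):
  sources (in-degree 0): B, C
  process B: level=0
    B->A: in-degree(A)=2, level(A)>=1
    B->D: in-degree(D)=2, level(D)>=1
    B->F: in-degree(F)=1, level(F)>=1
  process C: level=0
    C->E: in-degree(E)=1, level(E)>=1
    C->F: in-degree(F)=0, level(F)=1, enqueue
  process F: level=1
    F->D: in-degree(D)=1, level(D)>=2
    F->E: in-degree(E)=0, level(E)=2, enqueue
  process E: level=2
    E->A: in-degree(A)=1, level(A)>=3
    E->D: in-degree(D)=0, level(D)=3, enqueue
  process D: level=3
    D->A: in-degree(A)=0, level(A)=4, enqueue
  process A: level=4
All levels: A:4, B:0, C:0, D:3, E:2, F:1

Answer: A:4, B:0, C:0, D:3, E:2, F:1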